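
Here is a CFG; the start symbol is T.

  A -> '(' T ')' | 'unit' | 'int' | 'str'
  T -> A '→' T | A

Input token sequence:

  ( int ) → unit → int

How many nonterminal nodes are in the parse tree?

8

[T [A ( [T [A int]] )] → [T [A unit] → [T [A int]]]]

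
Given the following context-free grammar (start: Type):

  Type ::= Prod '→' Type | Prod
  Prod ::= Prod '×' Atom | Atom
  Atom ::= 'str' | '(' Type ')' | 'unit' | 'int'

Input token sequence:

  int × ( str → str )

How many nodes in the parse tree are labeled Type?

[Type [Prod [Prod [Atom int]] × [Atom ( [Type [Prod [Atom str]] → [Type [Prod [Atom str]]]] )]]]

3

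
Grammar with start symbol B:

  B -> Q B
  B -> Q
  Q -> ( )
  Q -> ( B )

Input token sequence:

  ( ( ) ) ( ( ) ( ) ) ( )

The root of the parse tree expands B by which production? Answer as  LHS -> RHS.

B -> Q B

[B [Q ( [B [Q ( )]] )] [B [Q ( [B [Q ( )] [B [Q ( )]]] )] [B [Q ( )]]]]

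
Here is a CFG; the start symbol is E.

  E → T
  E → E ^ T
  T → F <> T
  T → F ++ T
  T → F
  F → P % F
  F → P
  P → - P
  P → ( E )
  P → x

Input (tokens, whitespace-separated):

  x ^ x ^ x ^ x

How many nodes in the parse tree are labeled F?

4

[E [E [E [E [T [F [P x]]]] ^ [T [F [P x]]]] ^ [T [F [P x]]]] ^ [T [F [P x]]]]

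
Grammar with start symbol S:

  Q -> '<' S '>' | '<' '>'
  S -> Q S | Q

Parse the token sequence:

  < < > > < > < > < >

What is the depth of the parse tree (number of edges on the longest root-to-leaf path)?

5

[S [Q < [S [Q < >]] >] [S [Q < >] [S [Q < >] [S [Q < >]]]]]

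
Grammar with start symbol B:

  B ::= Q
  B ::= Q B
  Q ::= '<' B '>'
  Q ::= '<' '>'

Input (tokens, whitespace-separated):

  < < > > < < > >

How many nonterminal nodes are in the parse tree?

[B [Q < [B [Q < >]] >] [B [Q < [B [Q < >]] >]]]

8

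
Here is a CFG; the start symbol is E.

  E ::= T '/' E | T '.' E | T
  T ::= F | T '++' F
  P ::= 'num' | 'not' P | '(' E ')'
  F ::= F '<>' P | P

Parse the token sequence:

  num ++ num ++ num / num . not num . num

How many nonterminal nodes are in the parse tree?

23

[E [T [T [T [F [P num]]] ++ [F [P num]]] ++ [F [P num]]] / [E [T [F [P num]]] . [E [T [F [P not [P num]]]] . [E [T [F [P num]]]]]]]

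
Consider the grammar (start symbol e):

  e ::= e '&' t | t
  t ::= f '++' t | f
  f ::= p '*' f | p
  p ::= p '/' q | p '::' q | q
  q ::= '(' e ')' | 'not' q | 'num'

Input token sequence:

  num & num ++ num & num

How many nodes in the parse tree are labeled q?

[e [e [e [t [f [p [q num]]]]] & [t [f [p [q num]]] ++ [t [f [p [q num]]]]]] & [t [f [p [q num]]]]]

4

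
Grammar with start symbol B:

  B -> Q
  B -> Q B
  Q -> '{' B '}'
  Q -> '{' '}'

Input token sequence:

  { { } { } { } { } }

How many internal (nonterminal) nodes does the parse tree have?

10

[B [Q { [B [Q { }] [B [Q { }] [B [Q { }] [B [Q { }]]]]] }]]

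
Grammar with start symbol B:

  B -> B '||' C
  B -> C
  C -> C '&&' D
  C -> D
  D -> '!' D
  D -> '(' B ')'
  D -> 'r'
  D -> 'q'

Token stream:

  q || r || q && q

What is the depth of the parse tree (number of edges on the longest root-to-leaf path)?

[B [B [B [C [D q]]] || [C [D r]]] || [C [C [D q]] && [D q]]]

5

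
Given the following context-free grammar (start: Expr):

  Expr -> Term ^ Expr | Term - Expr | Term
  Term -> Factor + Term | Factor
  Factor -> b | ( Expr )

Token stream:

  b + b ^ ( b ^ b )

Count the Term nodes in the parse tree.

5

[Expr [Term [Factor b] + [Term [Factor b]]] ^ [Expr [Term [Factor ( [Expr [Term [Factor b]] ^ [Expr [Term [Factor b]]]] )]]]]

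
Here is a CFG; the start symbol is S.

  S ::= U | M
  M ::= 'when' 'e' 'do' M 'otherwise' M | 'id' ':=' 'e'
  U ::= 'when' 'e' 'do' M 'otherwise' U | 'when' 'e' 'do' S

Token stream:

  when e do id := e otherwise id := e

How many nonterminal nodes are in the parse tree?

[S [M when e do [M id := e] otherwise [M id := e]]]

4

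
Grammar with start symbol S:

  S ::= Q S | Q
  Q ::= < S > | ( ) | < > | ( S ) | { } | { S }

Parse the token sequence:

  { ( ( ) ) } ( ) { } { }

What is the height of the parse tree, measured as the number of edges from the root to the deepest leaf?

[S [Q { [S [Q ( [S [Q ( )]] )]] }] [S [Q ( )] [S [Q { }] [S [Q { }]]]]]

6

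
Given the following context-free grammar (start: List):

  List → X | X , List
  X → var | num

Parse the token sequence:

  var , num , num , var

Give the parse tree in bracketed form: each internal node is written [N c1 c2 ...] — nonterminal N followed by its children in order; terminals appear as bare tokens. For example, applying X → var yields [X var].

[List [X var] , [List [X num] , [List [X num] , [List [X var]]]]]

List
X , List
var , List
var , X , List
var , num , List
var , num , X , List
var , num , num , List
var , num , num , X
var , num , num , var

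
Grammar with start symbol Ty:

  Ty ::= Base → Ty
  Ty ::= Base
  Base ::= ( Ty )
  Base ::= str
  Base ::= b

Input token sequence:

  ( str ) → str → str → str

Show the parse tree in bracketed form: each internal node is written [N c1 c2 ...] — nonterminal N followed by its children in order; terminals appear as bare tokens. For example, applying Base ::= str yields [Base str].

[Ty [Base ( [Ty [Base str]] )] → [Ty [Base str] → [Ty [Base str] → [Ty [Base str]]]]]

Ty
Base → Ty
( Ty ) → Ty
( Base ) → Ty
( str ) → Ty
( str ) → Base → Ty
( str ) → str → Ty
( str ) → str → Base → Ty
( str ) → str → str → Ty
( str ) → str → str → Base
( str ) → str → str → str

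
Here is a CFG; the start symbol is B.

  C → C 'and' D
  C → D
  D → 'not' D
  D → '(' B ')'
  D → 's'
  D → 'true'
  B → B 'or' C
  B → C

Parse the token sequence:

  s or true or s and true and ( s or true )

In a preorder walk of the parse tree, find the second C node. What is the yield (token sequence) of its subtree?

true

[B [B [B [C [D s]]] or [C [D true]]] or [C [C [C [D s]] and [D true]] and [D ( [B [B [C [D s]]] or [C [D true]]] )]]]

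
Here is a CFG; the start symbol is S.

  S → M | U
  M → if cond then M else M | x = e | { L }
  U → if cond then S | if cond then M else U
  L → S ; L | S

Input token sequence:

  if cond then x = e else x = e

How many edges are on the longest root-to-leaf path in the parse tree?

[S [M if cond then [M x = e] else [M x = e]]]

3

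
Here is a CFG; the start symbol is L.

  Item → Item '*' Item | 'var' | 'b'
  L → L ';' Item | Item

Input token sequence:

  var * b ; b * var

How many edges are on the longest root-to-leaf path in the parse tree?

[L [L [Item [Item var] * [Item b]]] ; [Item [Item b] * [Item var]]]

4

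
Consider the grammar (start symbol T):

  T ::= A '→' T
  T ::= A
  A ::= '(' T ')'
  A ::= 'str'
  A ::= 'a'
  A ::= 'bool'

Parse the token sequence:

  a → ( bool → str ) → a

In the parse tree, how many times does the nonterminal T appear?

[T [A a] → [T [A ( [T [A bool] → [T [A str]]] )] → [T [A a]]]]

5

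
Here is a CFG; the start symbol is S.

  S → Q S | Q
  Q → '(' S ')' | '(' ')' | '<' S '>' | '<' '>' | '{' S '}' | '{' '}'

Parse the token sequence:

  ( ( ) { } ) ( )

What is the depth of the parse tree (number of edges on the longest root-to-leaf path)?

5

[S [Q ( [S [Q ( )] [S [Q { }]]] )] [S [Q ( )]]]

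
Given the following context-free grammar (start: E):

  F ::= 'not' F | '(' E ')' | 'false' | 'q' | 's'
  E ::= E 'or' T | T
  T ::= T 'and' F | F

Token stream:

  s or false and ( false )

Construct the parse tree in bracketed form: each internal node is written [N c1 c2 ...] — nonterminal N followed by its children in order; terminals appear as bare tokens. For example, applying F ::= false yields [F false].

[E [E [T [F s]]] or [T [T [F false]] and [F ( [E [T [F false]]] )]]]

E
E or T
T or T
F or T
s or T
s or T and F
s or F and F
s or false and F
s or false and ( E )
s or false and ( T )
s or false and ( F )
s or false and ( false )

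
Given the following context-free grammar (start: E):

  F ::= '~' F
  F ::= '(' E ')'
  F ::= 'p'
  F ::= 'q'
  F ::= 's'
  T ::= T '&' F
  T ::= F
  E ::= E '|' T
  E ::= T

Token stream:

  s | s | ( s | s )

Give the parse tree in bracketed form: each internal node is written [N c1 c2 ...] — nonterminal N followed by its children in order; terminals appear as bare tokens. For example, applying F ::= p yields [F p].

E
E | T
E | T | T
T | T | T
F | T | T
s | T | T
s | F | T
s | s | T
s | s | F
s | s | ( E )
s | s | ( E | T )
s | s | ( T | T )
s | s | ( F | T )
s | s | ( s | T )
s | s | ( s | F )
s | s | ( s | s )

[E [E [E [T [F s]]] | [T [F s]]] | [T [F ( [E [E [T [F s]]] | [T [F s]]] )]]]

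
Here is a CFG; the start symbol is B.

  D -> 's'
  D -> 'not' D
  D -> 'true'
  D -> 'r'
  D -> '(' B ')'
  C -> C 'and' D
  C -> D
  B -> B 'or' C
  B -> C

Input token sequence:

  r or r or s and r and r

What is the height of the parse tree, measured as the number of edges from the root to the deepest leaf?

5

[B [B [B [C [D r]]] or [C [D r]]] or [C [C [C [D s]] and [D r]] and [D r]]]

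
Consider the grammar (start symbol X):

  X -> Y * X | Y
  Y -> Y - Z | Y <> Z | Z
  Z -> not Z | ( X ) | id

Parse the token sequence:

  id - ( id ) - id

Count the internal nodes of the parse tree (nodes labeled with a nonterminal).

10

[X [Y [Y [Y [Z id]] - [Z ( [X [Y [Z id]]] )]] - [Z id]]]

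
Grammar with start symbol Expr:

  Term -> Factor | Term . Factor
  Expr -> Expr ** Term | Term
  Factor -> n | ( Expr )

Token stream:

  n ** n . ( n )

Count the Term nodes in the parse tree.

[Expr [Expr [Term [Factor n]]] ** [Term [Term [Factor n]] . [Factor ( [Expr [Term [Factor n]]] )]]]

4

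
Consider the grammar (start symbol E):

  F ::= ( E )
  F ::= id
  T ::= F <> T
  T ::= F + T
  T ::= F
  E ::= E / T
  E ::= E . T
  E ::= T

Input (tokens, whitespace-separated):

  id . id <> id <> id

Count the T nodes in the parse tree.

[E [E [T [F id]]] . [T [F id] <> [T [F id] <> [T [F id]]]]]

4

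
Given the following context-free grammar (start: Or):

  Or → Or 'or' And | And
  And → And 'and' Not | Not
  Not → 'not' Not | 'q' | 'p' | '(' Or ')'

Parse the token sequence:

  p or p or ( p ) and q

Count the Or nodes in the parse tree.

[Or [Or [Or [And [Not p]]] or [And [Not p]]] or [And [And [Not ( [Or [And [Not p]]] )]] and [Not q]]]

4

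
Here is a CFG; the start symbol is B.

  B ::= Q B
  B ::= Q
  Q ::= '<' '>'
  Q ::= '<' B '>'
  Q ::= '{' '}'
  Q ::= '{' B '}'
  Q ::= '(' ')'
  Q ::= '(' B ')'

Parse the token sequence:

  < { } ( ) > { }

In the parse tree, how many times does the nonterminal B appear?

4

[B [Q < [B [Q { }] [B [Q ( )]]] >] [B [Q { }]]]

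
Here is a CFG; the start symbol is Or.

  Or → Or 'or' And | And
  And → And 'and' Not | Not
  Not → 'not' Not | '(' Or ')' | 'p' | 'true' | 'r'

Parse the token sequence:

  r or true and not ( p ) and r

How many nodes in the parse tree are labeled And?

5

[Or [Or [And [Not r]]] or [And [And [And [Not true]] and [Not not [Not ( [Or [And [Not p]]] )]]] and [Not r]]]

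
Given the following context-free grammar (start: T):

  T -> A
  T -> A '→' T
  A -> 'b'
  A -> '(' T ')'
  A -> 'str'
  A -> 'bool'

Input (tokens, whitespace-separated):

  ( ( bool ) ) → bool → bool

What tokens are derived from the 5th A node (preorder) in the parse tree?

[T [A ( [T [A ( [T [A bool]] )]] )] → [T [A bool] → [T [A bool]]]]

bool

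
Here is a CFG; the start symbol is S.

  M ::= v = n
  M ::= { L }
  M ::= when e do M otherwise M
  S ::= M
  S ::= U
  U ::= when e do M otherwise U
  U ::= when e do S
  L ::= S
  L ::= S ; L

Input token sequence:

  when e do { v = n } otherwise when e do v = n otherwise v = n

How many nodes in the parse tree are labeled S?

2

[S [M when e do [M { [L [S [M v = n]]] }] otherwise [M when e do [M v = n] otherwise [M v = n]]]]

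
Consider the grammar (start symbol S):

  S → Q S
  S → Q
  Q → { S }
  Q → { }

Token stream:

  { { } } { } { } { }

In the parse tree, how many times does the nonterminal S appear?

[S [Q { [S [Q { }]] }] [S [Q { }] [S [Q { }] [S [Q { }]]]]]

5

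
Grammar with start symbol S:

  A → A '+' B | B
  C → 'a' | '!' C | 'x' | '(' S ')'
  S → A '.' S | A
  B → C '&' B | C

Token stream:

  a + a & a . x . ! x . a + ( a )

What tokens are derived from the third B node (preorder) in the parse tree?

a

[S [A [A [B [C a]]] + [B [C a] & [B [C a]]]] . [S [A [B [C x]]] . [S [A [B [C ! [C x]]]] . [S [A [A [B [C a]]] + [B [C ( [S [A [B [C a]]]] )]]]]]]]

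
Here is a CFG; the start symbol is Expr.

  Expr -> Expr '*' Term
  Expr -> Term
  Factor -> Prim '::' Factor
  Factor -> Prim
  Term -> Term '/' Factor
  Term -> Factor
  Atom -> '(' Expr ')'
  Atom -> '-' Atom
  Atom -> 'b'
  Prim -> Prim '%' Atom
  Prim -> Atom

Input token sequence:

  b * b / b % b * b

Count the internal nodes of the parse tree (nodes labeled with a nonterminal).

[Expr [Expr [Expr [Term [Factor [Prim [Atom b]]]]] * [Term [Term [Factor [Prim [Atom b]]]] / [Factor [Prim [Prim [Atom b]] % [Atom b]]]]] * [Term [Factor [Prim [Atom b]]]]]

21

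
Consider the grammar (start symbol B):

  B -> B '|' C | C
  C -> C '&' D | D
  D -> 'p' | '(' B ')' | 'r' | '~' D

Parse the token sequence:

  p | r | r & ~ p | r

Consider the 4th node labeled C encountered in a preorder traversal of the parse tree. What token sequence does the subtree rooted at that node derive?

[B [B [B [B [C [D p]]] | [C [D r]]] | [C [C [D r]] & [D ~ [D p]]]] | [C [D r]]]

r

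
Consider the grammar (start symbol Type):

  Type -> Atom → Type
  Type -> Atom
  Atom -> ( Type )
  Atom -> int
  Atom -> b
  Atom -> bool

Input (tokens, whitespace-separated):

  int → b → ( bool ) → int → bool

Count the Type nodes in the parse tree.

6

[Type [Atom int] → [Type [Atom b] → [Type [Atom ( [Type [Atom bool]] )] → [Type [Atom int] → [Type [Atom bool]]]]]]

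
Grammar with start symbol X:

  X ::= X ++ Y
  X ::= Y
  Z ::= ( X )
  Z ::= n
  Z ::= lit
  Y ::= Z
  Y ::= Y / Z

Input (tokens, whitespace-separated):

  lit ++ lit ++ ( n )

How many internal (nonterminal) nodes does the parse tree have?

12

[X [X [X [Y [Z lit]]] ++ [Y [Z lit]]] ++ [Y [Z ( [X [Y [Z n]]] )]]]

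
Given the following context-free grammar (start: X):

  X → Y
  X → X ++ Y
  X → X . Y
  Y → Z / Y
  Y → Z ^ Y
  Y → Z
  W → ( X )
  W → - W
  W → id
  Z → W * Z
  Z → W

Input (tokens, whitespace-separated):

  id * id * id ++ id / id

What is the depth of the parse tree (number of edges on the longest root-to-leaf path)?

[X [X [Y [Z [W id] * [Z [W id] * [Z [W id]]]]]] ++ [Y [Z [W id]] / [Y [Z [W id]]]]]

7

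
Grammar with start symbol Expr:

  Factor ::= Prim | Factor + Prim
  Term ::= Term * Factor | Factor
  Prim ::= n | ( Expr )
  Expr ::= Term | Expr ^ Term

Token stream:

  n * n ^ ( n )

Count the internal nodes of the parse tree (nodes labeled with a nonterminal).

[Expr [Expr [Term [Term [Factor [Prim n]]] * [Factor [Prim n]]]] ^ [Term [Factor [Prim ( [Expr [Term [Factor [Prim n]]]] )]]]]

15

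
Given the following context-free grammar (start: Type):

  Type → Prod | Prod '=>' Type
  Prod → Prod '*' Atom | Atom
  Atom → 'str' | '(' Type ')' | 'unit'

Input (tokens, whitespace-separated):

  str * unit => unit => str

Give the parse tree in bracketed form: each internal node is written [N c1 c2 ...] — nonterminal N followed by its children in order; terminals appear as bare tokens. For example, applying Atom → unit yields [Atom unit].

Type
Prod => Type
Prod * Atom => Type
Atom * Atom => Type
str * Atom => Type
str * unit => Type
str * unit => Prod => Type
str * unit => Atom => Type
str * unit => unit => Type
str * unit => unit => Prod
str * unit => unit => Atom
str * unit => unit => str

[Type [Prod [Prod [Atom str]] * [Atom unit]] => [Type [Prod [Atom unit]] => [Type [Prod [Atom str]]]]]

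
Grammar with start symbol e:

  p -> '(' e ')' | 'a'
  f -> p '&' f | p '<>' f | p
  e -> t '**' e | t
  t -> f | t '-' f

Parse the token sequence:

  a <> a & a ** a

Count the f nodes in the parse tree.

4

[e [t [f [p a] <> [f [p a] & [f [p a]]]]] ** [e [t [f [p a]]]]]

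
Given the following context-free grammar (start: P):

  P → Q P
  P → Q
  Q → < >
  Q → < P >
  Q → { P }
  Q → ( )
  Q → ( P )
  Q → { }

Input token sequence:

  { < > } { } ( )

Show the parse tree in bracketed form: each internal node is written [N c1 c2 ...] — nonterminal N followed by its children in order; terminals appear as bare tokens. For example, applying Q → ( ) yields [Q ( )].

P
Q P
{ P } P
{ Q } P
{ < > } P
{ < > } Q P
{ < > } { } P
{ < > } { } Q
{ < > } { } ( )

[P [Q { [P [Q < >]] }] [P [Q { }] [P [Q ( )]]]]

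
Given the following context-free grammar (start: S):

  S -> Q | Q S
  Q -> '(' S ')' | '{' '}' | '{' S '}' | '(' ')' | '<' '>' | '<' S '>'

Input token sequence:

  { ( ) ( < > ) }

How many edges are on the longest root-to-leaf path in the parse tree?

[S [Q { [S [Q ( )] [S [Q ( [S [Q < >]] )]]] }]]

7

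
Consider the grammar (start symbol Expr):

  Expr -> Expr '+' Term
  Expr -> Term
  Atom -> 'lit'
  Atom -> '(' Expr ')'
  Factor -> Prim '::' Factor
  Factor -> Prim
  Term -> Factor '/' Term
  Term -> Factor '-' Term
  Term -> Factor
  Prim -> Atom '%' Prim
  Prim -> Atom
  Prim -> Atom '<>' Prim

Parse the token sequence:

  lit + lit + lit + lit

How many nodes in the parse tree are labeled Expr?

[Expr [Expr [Expr [Expr [Term [Factor [Prim [Atom lit]]]]] + [Term [Factor [Prim [Atom lit]]]]] + [Term [Factor [Prim [Atom lit]]]]] + [Term [Factor [Prim [Atom lit]]]]]

4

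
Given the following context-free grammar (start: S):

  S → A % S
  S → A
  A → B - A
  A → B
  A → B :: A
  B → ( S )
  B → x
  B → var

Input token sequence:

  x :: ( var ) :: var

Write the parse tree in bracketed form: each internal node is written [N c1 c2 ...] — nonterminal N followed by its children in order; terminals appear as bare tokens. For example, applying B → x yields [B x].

S
A
B :: A
x :: A
x :: B :: A
x :: ( S ) :: A
x :: ( A ) :: A
x :: ( B ) :: A
x :: ( var ) :: A
x :: ( var ) :: B
x :: ( var ) :: var

[S [A [B x] :: [A [B ( [S [A [B var]]] )] :: [A [B var]]]]]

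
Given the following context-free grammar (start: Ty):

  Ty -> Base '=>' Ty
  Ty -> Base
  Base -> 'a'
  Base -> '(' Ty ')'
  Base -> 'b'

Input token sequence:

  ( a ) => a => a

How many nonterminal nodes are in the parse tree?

8

[Ty [Base ( [Ty [Base a]] )] => [Ty [Base a] => [Ty [Base a]]]]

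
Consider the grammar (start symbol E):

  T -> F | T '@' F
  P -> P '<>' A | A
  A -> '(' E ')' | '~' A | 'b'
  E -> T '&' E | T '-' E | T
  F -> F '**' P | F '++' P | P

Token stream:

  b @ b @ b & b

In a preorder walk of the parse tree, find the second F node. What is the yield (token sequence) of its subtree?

b

[E [T [T [T [F [P [A b]]]] @ [F [P [A b]]]] @ [F [P [A b]]]] & [E [T [F [P [A b]]]]]]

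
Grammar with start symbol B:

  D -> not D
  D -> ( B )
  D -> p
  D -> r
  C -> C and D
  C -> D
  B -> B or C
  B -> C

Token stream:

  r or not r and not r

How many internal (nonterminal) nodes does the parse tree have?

10

[B [B [C [D r]]] or [C [C [D not [D r]]] and [D not [D r]]]]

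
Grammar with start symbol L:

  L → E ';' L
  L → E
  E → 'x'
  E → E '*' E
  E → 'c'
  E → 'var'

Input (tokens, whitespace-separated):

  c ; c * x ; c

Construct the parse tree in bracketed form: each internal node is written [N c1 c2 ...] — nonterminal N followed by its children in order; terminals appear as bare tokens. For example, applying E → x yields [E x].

L
E ; L
c ; L
c ; E ; L
c ; E * E ; L
c ; c * E ; L
c ; c * x ; L
c ; c * x ; E
c ; c * x ; c

[L [E c] ; [L [E [E c] * [E x]] ; [L [E c]]]]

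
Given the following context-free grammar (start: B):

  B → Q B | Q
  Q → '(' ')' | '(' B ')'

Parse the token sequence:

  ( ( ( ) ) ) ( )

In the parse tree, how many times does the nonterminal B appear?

[B [Q ( [B [Q ( [B [Q ( )]] )]] )] [B [Q ( )]]]

4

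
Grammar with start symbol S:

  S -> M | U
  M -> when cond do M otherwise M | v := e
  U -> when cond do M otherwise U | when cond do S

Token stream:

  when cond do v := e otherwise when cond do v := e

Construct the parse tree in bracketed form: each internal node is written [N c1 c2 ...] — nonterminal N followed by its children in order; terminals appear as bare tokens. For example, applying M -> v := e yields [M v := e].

S
U
when cond do M otherwise U
when cond do v := e otherwise U
when cond do v := e otherwise when cond do S
when cond do v := e otherwise when cond do M
when cond do v := e otherwise when cond do v := e

[S [U when cond do [M v := e] otherwise [U when cond do [S [M v := e]]]]]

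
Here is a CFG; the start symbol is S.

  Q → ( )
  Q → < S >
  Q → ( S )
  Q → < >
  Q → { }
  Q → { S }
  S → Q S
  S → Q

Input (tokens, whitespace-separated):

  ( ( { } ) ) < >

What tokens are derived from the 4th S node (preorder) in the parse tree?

[S [Q ( [S [Q ( [S [Q { }]] )]] )] [S [Q < >]]]

< >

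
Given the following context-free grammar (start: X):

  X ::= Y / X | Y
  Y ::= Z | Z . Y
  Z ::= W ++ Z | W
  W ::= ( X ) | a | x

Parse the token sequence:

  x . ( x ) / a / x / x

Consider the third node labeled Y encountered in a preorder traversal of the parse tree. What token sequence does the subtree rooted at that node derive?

x

[X [Y [Z [W x]] . [Y [Z [W ( [X [Y [Z [W x]]]] )]]]] / [X [Y [Z [W a]]] / [X [Y [Z [W x]]] / [X [Y [Z [W x]]]]]]]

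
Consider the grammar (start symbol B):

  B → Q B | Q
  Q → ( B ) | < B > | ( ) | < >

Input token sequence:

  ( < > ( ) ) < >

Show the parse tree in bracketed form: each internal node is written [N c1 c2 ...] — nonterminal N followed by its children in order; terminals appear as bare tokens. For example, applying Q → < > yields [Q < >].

B
Q B
( B ) B
( Q B ) B
( < > B ) B
( < > Q ) B
( < > ( ) ) B
( < > ( ) ) Q
( < > ( ) ) < >

[B [Q ( [B [Q < >] [B [Q ( )]]] )] [B [Q < >]]]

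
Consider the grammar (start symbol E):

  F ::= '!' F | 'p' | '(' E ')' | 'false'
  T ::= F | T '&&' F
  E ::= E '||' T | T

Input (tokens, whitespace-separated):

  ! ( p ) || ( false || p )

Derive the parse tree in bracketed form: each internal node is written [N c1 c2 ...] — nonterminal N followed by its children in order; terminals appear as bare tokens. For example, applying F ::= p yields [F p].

[E [E [T [F ! [F ( [E [T [F p]]] )]]]] || [T [F ( [E [E [T [F false]]] || [T [F p]]] )]]]

E
E || T
T || T
F || T
! F || T
! ( E ) || T
! ( T ) || T
! ( F ) || T
! ( p ) || T
! ( p ) || F
! ( p ) || ( E )
! ( p ) || ( E || T )
! ( p ) || ( T || T )
! ( p ) || ( F || T )
! ( p ) || ( false || T )
! ( p ) || ( false || F )
! ( p ) || ( false || p )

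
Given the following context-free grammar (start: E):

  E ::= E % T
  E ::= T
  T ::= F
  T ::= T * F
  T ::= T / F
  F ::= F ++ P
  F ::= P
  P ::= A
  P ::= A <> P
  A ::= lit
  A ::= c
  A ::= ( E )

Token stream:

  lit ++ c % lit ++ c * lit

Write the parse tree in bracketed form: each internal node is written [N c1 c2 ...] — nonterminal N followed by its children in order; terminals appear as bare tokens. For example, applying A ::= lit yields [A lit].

[E [E [T [F [F [P [A lit]]] ++ [P [A c]]]]] % [T [T [F [F [P [A lit]]] ++ [P [A c]]]] * [F [P [A lit]]]]]

E
E % T
T % T
F % T
F ++ P % T
P ++ P % T
A ++ P % T
lit ++ P % T
lit ++ A % T
lit ++ c % T
lit ++ c % T * F
lit ++ c % F * F
lit ++ c % F ++ P * F
lit ++ c % P ++ P * F
lit ++ c % A ++ P * F
lit ++ c % lit ++ P * F
lit ++ c % lit ++ A * F
lit ++ c % lit ++ c * F
lit ++ c % lit ++ c * P
lit ++ c % lit ++ c * A
lit ++ c % lit ++ c * lit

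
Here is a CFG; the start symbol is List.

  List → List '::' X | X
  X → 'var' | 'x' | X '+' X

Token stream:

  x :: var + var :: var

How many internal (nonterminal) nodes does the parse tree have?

[List [List [List [X x]] :: [X [X var] + [X var]]] :: [X var]]

8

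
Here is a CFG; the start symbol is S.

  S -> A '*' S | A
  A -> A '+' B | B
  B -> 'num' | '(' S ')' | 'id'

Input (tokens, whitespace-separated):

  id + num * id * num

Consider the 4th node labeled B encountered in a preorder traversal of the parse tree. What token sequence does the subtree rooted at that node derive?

num

[S [A [A [B id]] + [B num]] * [S [A [B id]] * [S [A [B num]]]]]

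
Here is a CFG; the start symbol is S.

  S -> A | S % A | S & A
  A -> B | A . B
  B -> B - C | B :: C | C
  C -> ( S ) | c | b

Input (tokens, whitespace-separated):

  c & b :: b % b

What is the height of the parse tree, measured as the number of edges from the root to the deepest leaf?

[S [S [S [A [B [C c]]]] & [A [B [B [C b]] :: [C b]]]] % [A [B [C b]]]]

6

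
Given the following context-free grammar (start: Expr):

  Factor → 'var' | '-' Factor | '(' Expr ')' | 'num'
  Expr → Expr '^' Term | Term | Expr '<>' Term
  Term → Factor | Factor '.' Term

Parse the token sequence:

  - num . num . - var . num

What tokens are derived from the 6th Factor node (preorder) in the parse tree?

[Expr [Term [Factor - [Factor num]] . [Term [Factor num] . [Term [Factor - [Factor var]] . [Term [Factor num]]]]]]

num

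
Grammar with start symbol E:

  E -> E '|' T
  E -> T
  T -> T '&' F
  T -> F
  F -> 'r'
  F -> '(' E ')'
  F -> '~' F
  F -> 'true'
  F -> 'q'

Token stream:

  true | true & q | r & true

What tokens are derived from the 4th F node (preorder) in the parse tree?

r

[E [E [E [T [F true]]] | [T [T [F true]] & [F q]]] | [T [T [F r]] & [F true]]]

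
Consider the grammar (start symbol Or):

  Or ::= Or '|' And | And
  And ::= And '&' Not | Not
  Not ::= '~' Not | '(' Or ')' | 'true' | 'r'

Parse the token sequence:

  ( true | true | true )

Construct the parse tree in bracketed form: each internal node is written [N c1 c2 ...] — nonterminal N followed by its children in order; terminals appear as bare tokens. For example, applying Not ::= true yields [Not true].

Or
And
Not
( Or )
( Or | And )
( Or | And | And )
( And | And | And )
( Not | And | And )
( true | And | And )
( true | Not | And )
( true | true | And )
( true | true | Not )
( true | true | true )

[Or [And [Not ( [Or [Or [Or [And [Not true]]] | [And [Not true]]] | [And [Not true]]] )]]]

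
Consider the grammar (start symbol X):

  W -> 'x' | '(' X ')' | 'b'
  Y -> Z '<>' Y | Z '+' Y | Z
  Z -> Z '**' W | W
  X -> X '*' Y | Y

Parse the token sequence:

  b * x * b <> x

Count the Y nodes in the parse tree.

4

[X [X [X [Y [Z [W b]]]] * [Y [Z [W x]]]] * [Y [Z [W b]] <> [Y [Z [W x]]]]]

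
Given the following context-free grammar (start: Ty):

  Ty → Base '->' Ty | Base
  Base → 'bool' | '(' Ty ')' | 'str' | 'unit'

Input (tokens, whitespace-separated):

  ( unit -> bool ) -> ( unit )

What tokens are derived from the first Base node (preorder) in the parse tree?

[Ty [Base ( [Ty [Base unit] -> [Ty [Base bool]]] )] -> [Ty [Base ( [Ty [Base unit]] )]]]

( unit -> bool )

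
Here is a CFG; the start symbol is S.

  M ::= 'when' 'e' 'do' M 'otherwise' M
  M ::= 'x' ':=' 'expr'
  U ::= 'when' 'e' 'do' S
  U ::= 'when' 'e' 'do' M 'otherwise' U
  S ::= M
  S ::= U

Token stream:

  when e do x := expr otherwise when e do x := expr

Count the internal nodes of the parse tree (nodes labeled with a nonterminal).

[S [U when e do [M x := expr] otherwise [U when e do [S [M x := expr]]]]]

6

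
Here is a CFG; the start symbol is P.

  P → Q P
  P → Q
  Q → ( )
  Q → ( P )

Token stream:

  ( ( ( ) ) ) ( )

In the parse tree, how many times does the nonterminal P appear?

4

[P [Q ( [P [Q ( [P [Q ( )]] )]] )] [P [Q ( )]]]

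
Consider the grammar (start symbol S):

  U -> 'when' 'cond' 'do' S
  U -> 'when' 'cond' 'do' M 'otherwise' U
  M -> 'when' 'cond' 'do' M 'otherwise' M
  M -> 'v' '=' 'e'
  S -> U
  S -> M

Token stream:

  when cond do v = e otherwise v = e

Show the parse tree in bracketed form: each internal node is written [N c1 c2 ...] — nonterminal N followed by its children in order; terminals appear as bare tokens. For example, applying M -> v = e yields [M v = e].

[S [M when cond do [M v = e] otherwise [M v = e]]]

S
M
when cond do M otherwise M
when cond do v = e otherwise M
when cond do v = e otherwise v = e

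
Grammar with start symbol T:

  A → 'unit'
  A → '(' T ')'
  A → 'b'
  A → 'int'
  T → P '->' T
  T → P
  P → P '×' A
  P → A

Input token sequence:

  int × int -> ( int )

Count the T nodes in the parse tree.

3

[T [P [P [A int]] × [A int]] -> [T [P [A ( [T [P [A int]]] )]]]]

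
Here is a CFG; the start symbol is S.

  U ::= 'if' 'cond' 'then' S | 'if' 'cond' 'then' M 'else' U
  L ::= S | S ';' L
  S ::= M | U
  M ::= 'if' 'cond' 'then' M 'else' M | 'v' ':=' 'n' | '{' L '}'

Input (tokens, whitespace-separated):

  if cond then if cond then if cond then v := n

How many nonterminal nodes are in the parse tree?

[S [U if cond then [S [U if cond then [S [U if cond then [S [M v := n]]]]]]]]

8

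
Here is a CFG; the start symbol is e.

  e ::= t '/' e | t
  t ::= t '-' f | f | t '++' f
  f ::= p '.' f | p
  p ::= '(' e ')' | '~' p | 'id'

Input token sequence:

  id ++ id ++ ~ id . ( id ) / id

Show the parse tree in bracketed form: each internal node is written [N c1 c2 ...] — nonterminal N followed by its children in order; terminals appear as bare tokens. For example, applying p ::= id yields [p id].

e
t / e
t ++ f / e
t ++ f ++ f / e
f ++ f ++ f / e
p ++ f ++ f / e
id ++ f ++ f / e
id ++ p ++ f / e
id ++ id ++ f / e
id ++ id ++ p . f / e
id ++ id ++ ~ p . f / e
id ++ id ++ ~ id . f / e
id ++ id ++ ~ id . p / e
id ++ id ++ ~ id . ( e ) / e
id ++ id ++ ~ id . ( t ) / e
id ++ id ++ ~ id . ( f ) / e
id ++ id ++ ~ id . ( p ) / e
id ++ id ++ ~ id . ( id ) / e
id ++ id ++ ~ id . ( id ) / t
id ++ id ++ ~ id . ( id ) / f
id ++ id ++ ~ id . ( id ) / p
id ++ id ++ ~ id . ( id ) / id

[e [t [t [t [f [p id]]] ++ [f [p id]]] ++ [f [p ~ [p id]] . [f [p ( [e [t [f [p id]]]] )]]]] / [e [t [f [p id]]]]]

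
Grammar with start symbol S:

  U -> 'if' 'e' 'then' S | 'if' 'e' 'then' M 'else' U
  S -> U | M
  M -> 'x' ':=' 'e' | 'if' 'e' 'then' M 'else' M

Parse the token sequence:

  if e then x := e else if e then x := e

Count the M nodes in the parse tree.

[S [U if e then [M x := e] else [U if e then [S [M x := e]]]]]

2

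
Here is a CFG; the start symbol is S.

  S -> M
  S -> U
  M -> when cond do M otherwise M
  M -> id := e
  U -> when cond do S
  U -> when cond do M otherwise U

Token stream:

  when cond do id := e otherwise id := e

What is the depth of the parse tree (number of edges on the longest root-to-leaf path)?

[S [M when cond do [M id := e] otherwise [M id := e]]]

3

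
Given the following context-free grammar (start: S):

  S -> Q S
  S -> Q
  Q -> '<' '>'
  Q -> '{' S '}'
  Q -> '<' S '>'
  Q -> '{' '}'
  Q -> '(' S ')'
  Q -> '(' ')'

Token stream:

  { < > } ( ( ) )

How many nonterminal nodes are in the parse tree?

[S [Q { [S [Q < >]] }] [S [Q ( [S [Q ( )]] )]]]

8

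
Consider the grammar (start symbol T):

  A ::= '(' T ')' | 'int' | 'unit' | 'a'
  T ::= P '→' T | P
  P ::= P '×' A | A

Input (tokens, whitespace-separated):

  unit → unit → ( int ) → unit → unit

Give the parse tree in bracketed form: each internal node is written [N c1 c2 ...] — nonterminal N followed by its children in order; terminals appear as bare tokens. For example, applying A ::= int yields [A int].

T
P → T
A → T
unit → T
unit → P → T
unit → A → T
unit → unit → T
unit → unit → P → T
unit → unit → A → T
unit → unit → ( T ) → T
unit → unit → ( P ) → T
unit → unit → ( A ) → T
unit → unit → ( int ) → T
unit → unit → ( int ) → P → T
unit → unit → ( int ) → A → T
unit → unit → ( int ) → unit → T
unit → unit → ( int ) → unit → P
unit → unit → ( int ) → unit → A
unit → unit → ( int ) → unit → unit

[T [P [A unit]] → [T [P [A unit]] → [T [P [A ( [T [P [A int]]] )]] → [T [P [A unit]] → [T [P [A unit]]]]]]]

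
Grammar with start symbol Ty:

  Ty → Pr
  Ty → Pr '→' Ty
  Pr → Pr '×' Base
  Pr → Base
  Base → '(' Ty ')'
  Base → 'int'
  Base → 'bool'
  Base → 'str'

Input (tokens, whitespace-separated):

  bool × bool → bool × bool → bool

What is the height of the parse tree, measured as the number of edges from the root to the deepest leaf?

[Ty [Pr [Pr [Base bool]] × [Base bool]] → [Ty [Pr [Pr [Base bool]] × [Base bool]] → [Ty [Pr [Base bool]]]]]

5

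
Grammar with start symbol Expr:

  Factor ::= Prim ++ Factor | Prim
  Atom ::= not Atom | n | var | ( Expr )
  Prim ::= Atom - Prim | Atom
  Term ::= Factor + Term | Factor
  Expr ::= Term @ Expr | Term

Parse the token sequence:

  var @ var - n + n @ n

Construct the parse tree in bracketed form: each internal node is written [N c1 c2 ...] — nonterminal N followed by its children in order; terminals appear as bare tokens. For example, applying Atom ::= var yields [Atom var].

[Expr [Term [Factor [Prim [Atom var]]]] @ [Expr [Term [Factor [Prim [Atom var] - [Prim [Atom n]]]] + [Term [Factor [Prim [Atom n]]]]] @ [Expr [Term [Factor [Prim [Atom n]]]]]]]

Expr
Term @ Expr
Factor @ Expr
Prim @ Expr
Atom @ Expr
var @ Expr
var @ Term @ Expr
var @ Factor + Term @ Expr
var @ Prim + Term @ Expr
var @ Atom - Prim + Term @ Expr
var @ var - Prim + Term @ Expr
var @ var - Atom + Term @ Expr
var @ var - n + Term @ Expr
var @ var - n + Factor @ Expr
var @ var - n + Prim @ Expr
var @ var - n + Atom @ Expr
var @ var - n + n @ Expr
var @ var - n + n @ Term
var @ var - n + n @ Factor
var @ var - n + n @ Prim
var @ var - n + n @ Atom
var @ var - n + n @ n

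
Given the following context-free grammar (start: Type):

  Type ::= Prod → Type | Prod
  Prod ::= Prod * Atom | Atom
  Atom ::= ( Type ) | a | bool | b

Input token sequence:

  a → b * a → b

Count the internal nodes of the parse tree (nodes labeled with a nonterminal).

[Type [Prod [Atom a]] → [Type [Prod [Prod [Atom b]] * [Atom a]] → [Type [Prod [Atom b]]]]]

11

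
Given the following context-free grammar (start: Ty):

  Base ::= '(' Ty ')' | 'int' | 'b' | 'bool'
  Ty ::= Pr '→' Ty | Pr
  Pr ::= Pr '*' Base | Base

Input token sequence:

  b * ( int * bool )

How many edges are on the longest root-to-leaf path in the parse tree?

[Ty [Pr [Pr [Base b]] * [Base ( [Ty [Pr [Pr [Base int]] * [Base bool]]] )]]]

7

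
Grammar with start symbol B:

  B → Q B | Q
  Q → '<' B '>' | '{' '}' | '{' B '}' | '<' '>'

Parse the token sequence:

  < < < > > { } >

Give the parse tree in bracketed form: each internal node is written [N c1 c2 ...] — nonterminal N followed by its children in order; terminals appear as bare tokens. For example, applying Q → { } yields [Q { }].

[B [Q < [B [Q < [B [Q < >]] >] [B [Q { }]]] >]]

B
Q
< B >
< Q B >
< < B > B >
< < Q > B >
< < < > > B >
< < < > > Q >
< < < > > { } >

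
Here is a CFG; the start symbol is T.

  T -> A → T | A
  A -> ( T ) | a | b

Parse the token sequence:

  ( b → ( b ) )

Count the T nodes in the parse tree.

4

[T [A ( [T [A b] → [T [A ( [T [A b]] )]]] )]]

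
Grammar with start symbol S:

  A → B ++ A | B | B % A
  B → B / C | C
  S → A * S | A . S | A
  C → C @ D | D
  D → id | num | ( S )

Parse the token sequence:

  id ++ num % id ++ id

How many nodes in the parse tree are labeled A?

[S [A [B [C [D id]]] ++ [A [B [C [D num]]] % [A [B [C [D id]]] ++ [A [B [C [D id]]]]]]]]

4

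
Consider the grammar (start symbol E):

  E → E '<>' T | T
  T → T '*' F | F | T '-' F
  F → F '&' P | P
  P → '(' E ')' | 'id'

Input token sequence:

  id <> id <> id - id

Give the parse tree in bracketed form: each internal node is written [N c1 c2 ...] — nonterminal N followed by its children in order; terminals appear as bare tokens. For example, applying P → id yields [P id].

[E [E [E [T [F [P id]]]] <> [T [F [P id]]]] <> [T [T [F [P id]]] - [F [P id]]]]

E
E <> T
E <> T <> T
T <> T <> T
F <> T <> T
P <> T <> T
id <> T <> T
id <> F <> T
id <> P <> T
id <> id <> T
id <> id <> T - F
id <> id <> F - F
id <> id <> P - F
id <> id <> id - F
id <> id <> id - P
id <> id <> id - id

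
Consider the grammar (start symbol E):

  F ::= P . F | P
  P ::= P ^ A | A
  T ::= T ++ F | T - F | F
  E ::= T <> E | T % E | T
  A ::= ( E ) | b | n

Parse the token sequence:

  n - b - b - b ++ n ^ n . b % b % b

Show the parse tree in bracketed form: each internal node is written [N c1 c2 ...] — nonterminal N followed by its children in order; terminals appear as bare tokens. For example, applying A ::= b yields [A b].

[E [T [T [T [T [T [F [P [A n]]]] - [F [P [A b]]]] - [F [P [A b]]]] - [F [P [A b]]]] ++ [F [P [P [A n]] ^ [A n]] . [F [P [A b]]]]] % [E [T [F [P [A b]]]] % [E [T [F [P [A b]]]]]]]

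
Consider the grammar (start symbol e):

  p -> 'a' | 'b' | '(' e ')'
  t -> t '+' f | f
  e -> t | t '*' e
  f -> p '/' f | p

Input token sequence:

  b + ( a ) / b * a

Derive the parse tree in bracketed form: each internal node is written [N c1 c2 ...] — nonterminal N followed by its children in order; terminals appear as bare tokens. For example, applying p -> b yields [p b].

e
t * e
t + f * e
f + f * e
p + f * e
b + f * e
b + p / f * e
b + ( e ) / f * e
b + ( t ) / f * e
b + ( f ) / f * e
b + ( p ) / f * e
b + ( a ) / f * e
b + ( a ) / p * e
b + ( a ) / b * e
b + ( a ) / b * t
b + ( a ) / b * f
b + ( a ) / b * p
b + ( a ) / b * a

[e [t [t [f [p b]]] + [f [p ( [e [t [f [p a]]]] )] / [f [p b]]]] * [e [t [f [p a]]]]]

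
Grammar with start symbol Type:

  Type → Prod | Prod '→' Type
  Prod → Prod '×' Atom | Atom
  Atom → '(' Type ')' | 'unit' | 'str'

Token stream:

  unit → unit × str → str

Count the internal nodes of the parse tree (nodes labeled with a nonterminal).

[Type [Prod [Atom unit]] → [Type [Prod [Prod [Atom unit]] × [Atom str]] → [Type [Prod [Atom str]]]]]

11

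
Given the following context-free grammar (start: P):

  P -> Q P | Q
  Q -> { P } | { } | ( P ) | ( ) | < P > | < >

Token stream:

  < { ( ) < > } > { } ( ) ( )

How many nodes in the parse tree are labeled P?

[P [Q < [P [Q { [P [Q ( )] [P [Q < >]]] }]] >] [P [Q { }] [P [Q ( )] [P [Q ( )]]]]]

7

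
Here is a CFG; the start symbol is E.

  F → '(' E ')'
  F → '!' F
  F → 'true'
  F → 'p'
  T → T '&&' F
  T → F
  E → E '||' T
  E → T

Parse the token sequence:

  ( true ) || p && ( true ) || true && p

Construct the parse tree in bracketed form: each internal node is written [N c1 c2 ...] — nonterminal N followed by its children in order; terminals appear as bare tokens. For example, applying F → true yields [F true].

E
E || T
E || T || T
T || T || T
F || T || T
( E ) || T || T
( T ) || T || T
( F ) || T || T
( true ) || T || T
( true ) || T && F || T
( true ) || F && F || T
( true ) || p && F || T
( true ) || p && ( E ) || T
( true ) || p && ( T ) || T
( true ) || p && ( F ) || T
( true ) || p && ( true ) || T
( true ) || p && ( true ) || T && F
( true ) || p && ( true ) || F && F
( true ) || p && ( true ) || true && F
( true ) || p && ( true ) || true && p

[E [E [E [T [F ( [E [T [F true]]] )]]] || [T [T [F p]] && [F ( [E [T [F true]]] )]]] || [T [T [F true]] && [F p]]]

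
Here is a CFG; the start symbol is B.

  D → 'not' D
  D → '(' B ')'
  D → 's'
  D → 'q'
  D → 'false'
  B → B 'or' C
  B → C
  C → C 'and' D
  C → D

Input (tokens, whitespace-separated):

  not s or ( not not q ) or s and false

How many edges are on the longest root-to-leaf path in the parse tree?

[B [B [B [C [D not [D s]]]] or [C [D ( [B [C [D not [D not [D q]]]]] )]]] or [C [C [D s]] and [D false]]]

9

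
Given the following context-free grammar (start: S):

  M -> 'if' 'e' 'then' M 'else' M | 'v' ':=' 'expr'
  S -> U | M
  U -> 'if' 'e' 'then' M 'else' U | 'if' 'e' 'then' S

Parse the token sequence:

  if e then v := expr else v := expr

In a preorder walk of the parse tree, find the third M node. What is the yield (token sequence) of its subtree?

v := expr

[S [M if e then [M v := expr] else [M v := expr]]]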